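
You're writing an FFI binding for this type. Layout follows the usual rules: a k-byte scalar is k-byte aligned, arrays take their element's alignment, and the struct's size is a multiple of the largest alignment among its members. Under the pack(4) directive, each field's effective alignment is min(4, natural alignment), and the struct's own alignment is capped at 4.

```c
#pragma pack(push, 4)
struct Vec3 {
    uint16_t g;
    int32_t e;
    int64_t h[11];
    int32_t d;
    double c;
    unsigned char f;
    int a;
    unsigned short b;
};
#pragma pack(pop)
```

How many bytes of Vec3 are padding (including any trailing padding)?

@0: g [2B, align 2] → 2
+2 pad (align 4)
@4: e [4B, align 4] → 8
@8: h [88B, align 4] → 96
@96: d [4B, align 4] → 100
@100: c [8B, align 4] → 108
@108: f [1B, align 1] → 109
+3 pad (align 4)
@112: a [4B, align 4] → 116
@116: b [2B, align 2] → 118
+2 tail pad (align 4)
size 120, align 4
data bytes 113, size 120 → padding 7

7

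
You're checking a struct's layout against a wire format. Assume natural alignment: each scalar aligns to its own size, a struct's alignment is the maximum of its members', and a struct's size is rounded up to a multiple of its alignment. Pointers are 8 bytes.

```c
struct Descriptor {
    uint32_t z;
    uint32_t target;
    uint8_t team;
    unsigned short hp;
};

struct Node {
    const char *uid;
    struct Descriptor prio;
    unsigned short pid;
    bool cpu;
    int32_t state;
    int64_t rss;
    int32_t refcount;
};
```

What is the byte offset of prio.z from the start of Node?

Descriptor: 0..4  z  (4B, 4-aligned); 4..8  target  (4B, 4-aligned); 8..9  team  (1B, 1-aligned); 9..10  -- padding (1B); 10..12  hp  (2B, 2-aligned); sizeof = 12, alignof = 4
0..8  uid  (8B, 8-aligned)
8..20  prio  (12B, 4-aligned)
within Descriptor: z at 0
8 + 0 = 8

8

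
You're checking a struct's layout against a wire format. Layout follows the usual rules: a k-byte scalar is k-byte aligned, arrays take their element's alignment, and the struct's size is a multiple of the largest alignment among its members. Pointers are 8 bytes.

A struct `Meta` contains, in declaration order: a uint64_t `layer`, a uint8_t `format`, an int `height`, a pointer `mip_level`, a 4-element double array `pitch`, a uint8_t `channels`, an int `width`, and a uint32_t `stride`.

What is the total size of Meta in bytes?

72

0..8  layer  (8B, 8-aligned)
8..9  format  (1B, 1-aligned)
9..12  -- padding (3B)
12..16  height  (4B, 4-aligned)
16..24  mip_level  (8B, 8-aligned)
24..56  pitch  (32B, 8-aligned)
56..57  channels  (1B, 1-aligned)
57..60  -- padding (3B)
60..64  width  (4B, 4-aligned)
64..68  stride  (4B, 4-aligned)
68..72  -- tail padding (4B)
sizeof = 72, alignof = 8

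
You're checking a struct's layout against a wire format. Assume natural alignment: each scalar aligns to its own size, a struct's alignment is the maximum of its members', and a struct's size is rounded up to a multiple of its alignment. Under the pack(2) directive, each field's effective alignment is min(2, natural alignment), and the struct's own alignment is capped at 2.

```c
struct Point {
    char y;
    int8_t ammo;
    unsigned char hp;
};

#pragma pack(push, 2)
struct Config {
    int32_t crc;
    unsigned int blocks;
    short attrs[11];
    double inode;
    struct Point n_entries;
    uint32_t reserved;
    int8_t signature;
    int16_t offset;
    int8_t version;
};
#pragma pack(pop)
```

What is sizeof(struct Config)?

Point: y at 0 (size 1, align 1) → ends 1; ammo at 1 (size 1, align 1) → ends 2; hp at 2 (size 1, align 1) → ends 3; total 3 bytes, alignment 1
crc at 0 (size 4, align 2) → ends 4
blocks at 4 (size 4, align 2) → ends 8
attrs at 8 (size 22, align 2) → ends 30
inode at 30 (size 8, align 2) → ends 38
n_entries at 38 (size 3, align 1) → ends 41
pad 1 to align 2 for reserved
reserved at 42 (size 4, align 2) → ends 46
signature at 46 (size 1, align 1) → ends 47
pad 1 to align 2 for offset
offset at 48 (size 2, align 2) → ends 50
version at 50 (size 1, align 1) → ends 51
tail pad 1 to reach multiple of 2
total 52 bytes, alignment 2

52 bytes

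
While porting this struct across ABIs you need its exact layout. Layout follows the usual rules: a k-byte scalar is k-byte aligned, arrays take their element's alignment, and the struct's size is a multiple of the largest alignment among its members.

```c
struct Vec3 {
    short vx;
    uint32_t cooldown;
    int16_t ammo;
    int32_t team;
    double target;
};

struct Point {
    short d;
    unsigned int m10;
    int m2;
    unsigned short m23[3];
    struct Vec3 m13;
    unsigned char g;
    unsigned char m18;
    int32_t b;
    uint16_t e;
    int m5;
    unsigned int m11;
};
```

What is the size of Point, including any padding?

72 bytes

Vec3: @0: vx [2B, align 2] → 2; +2 pad (align 4); @4: cooldown [4B, align 4] → 8; @8: ammo [2B, align 2] → 10; +2 pad (align 4); @12: team [4B, align 4] → 16; @16: target [8B, align 8] → 24; size 24, align 8
@0: d [2B, align 2] → 2
+2 pad (align 4)
@4: m10 [4B, align 4] → 8
@8: m2 [4B, align 4] → 12
@12: m23 [6B, align 2] → 18
+6 pad (align 8)
@24: m13 [24B, align 8] → 48
@48: g [1B, align 1] → 49
@49: m18 [1B, align 1] → 50
+2 pad (align 4)
@52: b [4B, align 4] → 56
@56: e [2B, align 2] → 58
+2 pad (align 4)
@60: m5 [4B, align 4] → 64
@64: m11 [4B, align 4] → 68
+4 tail pad (align 8)
size 72, align 8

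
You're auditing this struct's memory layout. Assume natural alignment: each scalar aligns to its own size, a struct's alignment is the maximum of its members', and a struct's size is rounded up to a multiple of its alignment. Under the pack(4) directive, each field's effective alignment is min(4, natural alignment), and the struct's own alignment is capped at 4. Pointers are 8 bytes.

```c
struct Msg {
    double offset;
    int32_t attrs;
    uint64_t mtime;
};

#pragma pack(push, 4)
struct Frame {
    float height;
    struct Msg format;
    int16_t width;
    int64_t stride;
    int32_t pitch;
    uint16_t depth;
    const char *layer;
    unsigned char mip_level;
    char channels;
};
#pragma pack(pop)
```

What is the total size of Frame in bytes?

Msg: 0..8  offset  (8B, 8-aligned); 8..12  attrs  (4B, 4-aligned); 12..16  -- padding (4B); 16..24  mtime  (8B, 8-aligned); sizeof = 24, alignof = 8
0..4  height  (4B, 4-aligned)
4..28  format  (24B, 4-aligned)
28..30  width  (2B, 2-aligned)
30..32  -- padding (2B)
32..40  stride  (8B, 4-aligned)
40..44  pitch  (4B, 4-aligned)
44..46  depth  (2B, 2-aligned)
46..48  -- padding (2B)
48..56  layer  (8B, 4-aligned)
56..57  mip_level  (1B, 1-aligned)
57..58  channels  (1B, 1-aligned)
58..60  -- tail padding (2B)
sizeof = 60, alignof = 4

60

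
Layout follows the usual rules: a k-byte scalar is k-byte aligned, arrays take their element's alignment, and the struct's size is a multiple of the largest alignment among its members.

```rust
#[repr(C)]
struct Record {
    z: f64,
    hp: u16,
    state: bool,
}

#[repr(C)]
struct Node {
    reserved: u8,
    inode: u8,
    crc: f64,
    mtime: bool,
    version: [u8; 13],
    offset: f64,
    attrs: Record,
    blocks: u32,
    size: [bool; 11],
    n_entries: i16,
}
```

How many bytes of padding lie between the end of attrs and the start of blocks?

Record: 0..8  z  (8B, 8-aligned); 8..10  hp  (2B, 2-aligned); 10..11  state  (1B, 1-aligned); 11..16  -- tail padding (5B); sizeof = 16, alignof = 8
0..1  reserved  (1B, 1-aligned)
1..2  inode  (1B, 1-aligned)
2..8  -- padding (6B)
8..16  crc  (8B, 8-aligned)
16..17  mtime  (1B, 1-aligned)
17..30  version  (13B, 1-aligned)
30..32  -- padding (2B)
32..40  offset  (8B, 8-aligned)
40..56  attrs  (16B, 8-aligned)
56..60  blocks  (4B, 4-aligned)

0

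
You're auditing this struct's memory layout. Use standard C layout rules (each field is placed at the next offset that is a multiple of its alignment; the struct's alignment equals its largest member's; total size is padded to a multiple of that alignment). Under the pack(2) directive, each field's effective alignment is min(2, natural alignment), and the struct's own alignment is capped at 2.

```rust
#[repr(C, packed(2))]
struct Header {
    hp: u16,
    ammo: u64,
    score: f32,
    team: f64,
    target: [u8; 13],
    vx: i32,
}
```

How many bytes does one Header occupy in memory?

0..2  hp  (2B, 2-aligned)
2..10  ammo  (8B, 2-aligned)
10..14  score  (4B, 2-aligned)
14..22  team  (8B, 2-aligned)
22..35  target  (13B, 1-aligned)
35..36  -- padding (1B)
36..40  vx  (4B, 2-aligned)
sizeof = 40, alignof = 2

40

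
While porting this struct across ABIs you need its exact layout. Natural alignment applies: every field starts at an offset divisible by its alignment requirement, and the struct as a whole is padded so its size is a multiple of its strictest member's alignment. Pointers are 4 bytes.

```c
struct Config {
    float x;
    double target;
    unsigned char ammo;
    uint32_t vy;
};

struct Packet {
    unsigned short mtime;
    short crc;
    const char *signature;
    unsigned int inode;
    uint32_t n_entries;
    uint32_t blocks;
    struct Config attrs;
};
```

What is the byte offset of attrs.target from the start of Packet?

32

Config: @0: x [4B, align 4] → 4; +4 pad (align 8); @8: target [8B, align 8] → 16; @16: ammo [1B, align 1] → 17; +3 pad (align 4); @20: vy [4B, align 4] → 24; size 24, align 8
@0: mtime [2B, align 2] → 2
@2: crc [2B, align 2] → 4
@4: signature [4B, align 4] → 8
@8: inode [4B, align 4] → 12
@12: n_entries [4B, align 4] → 16
@16: blocks [4B, align 4] → 20
+4 pad (align 8)
@24: attrs [24B, align 8] → 48
within Config: target at 8
24 + 8 = 32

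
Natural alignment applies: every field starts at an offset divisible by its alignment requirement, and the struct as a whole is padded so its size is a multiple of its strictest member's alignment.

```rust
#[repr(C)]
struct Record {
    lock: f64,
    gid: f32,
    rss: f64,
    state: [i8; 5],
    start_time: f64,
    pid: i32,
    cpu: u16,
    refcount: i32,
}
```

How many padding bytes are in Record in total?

@0: lock [8B, align 8] → 8
@8: gid [4B, align 4] → 12
+4 pad (align 8)
@16: rss [8B, align 8] → 24
@24: state [5B, align 1] → 29
+3 pad (align 8)
@32: start_time [8B, align 8] → 40
@40: pid [4B, align 4] → 44
@44: cpu [2B, align 2] → 46
+2 pad (align 4)
@48: refcount [4B, align 4] → 52
+4 tail pad (align 8)
size 56, align 8
data bytes 43, size 56 → padding 13

13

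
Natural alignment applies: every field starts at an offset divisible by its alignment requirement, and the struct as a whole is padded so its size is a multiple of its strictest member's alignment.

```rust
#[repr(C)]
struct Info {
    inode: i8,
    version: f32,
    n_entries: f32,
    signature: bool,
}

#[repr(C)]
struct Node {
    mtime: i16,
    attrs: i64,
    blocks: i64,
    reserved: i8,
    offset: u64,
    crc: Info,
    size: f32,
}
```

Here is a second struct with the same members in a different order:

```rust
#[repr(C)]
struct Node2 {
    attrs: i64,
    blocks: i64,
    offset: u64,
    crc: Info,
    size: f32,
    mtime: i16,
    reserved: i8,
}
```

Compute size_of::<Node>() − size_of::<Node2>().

Info: 0..1  inode  (1B, 1-aligned); 1..4  -- padding (3B); 4..8  version  (4B, 4-aligned); 8..12  n_entries  (4B, 4-aligned); 12..13  signature  (1B, 1-aligned); 13..16  -- tail padding (3B); sizeof = 16, alignof = 4
0..2  mtime  (2B, 2-aligned)
2..8  -- padding (6B)
8..16  attrs  (8B, 8-aligned)
16..24  blocks  (8B, 8-aligned)
24..25  reserved  (1B, 1-aligned)
25..32  -- padding (7B)
32..40  offset  (8B, 8-aligned)
40..56  crc  (16B, 4-aligned)
56..60  size  (4B, 4-aligned)
60..64  -- tail padding (4B)
sizeof = 64, alignof = 8
— Node2 —
0..8  attrs  (8B, 8-aligned)
8..16  blocks  (8B, 8-aligned)
16..24  offset  (8B, 8-aligned)
24..40  crc  (16B, 4-aligned)
40..44  size  (4B, 4-aligned)
44..46  mtime  (2B, 2-aligned)
46..47  reserved  (1B, 1-aligned)
47..48  -- tail padding (1B)
sizeof = 48, alignof = 8
64 − 48 = 16

16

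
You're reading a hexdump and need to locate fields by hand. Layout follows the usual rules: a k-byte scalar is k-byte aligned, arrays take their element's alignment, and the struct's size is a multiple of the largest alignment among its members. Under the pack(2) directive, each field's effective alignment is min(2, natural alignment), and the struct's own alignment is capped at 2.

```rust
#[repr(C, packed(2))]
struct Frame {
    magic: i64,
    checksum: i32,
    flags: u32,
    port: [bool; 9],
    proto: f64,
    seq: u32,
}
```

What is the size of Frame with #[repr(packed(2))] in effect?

38

magic at 0 (size 8, align 2) → ends 8
checksum at 8 (size 4, align 2) → ends 12
flags at 12 (size 4, align 2) → ends 16
port at 16 (size 9, align 1) → ends 25
pad 1 to align 2 for proto
proto at 26 (size 8, align 2) → ends 34
seq at 34 (size 4, align 2) → ends 38
total 38 bytes, alignment 2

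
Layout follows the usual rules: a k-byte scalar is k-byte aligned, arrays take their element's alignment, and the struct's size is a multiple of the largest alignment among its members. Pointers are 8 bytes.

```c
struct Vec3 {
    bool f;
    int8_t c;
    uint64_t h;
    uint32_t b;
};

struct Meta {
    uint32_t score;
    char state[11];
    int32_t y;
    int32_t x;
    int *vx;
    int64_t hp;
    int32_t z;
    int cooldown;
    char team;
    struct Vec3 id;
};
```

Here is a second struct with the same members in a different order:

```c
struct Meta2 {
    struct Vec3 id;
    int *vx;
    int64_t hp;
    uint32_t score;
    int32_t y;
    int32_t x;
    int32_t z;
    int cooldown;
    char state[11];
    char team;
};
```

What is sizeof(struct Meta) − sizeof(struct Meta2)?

8

Vec3: @0: f [1B, align 1] → 1; @1: c [1B, align 1] → 2; +6 pad (align 8); @8: h [8B, align 8] → 16; @16: b [4B, align 4] → 20; +4 tail pad (align 8); size 24, align 8
@0: score [4B, align 4] → 4
@4: state [11B, align 1] → 15
+1 pad (align 4)
@16: y [4B, align 4] → 20
@20: x [4B, align 4] → 24
@24: vx [8B, align 8] → 32
@32: hp [8B, align 8] → 40
@40: z [4B, align 4] → 44
@44: cooldown [4B, align 4] → 48
@48: team [1B, align 1] → 49
+7 pad (align 8)
@56: id [24B, align 8] → 80
size 80, align 8
— Meta2 —
@0: id [24B, align 8] → 24
@24: vx [8B, align 8] → 32
@32: hp [8B, align 8] → 40
@40: score [4B, align 4] → 44
@44: y [4B, align 4] → 48
@48: x [4B, align 4] → 52
@52: z [4B, align 4] → 56
@56: cooldown [4B, align 4] → 60
@60: state [11B, align 1] → 71
@71: team [1B, align 1] → 72
size 72, align 8
80 − 72 = 8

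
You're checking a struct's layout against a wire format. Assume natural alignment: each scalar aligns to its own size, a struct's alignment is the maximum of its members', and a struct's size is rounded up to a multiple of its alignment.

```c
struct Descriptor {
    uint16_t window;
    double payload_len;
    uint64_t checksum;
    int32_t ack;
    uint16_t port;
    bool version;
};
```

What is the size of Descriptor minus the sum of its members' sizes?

@0: window [2B, align 2] → 2
+6 pad (align 8)
@8: payload_len [8B, align 8] → 16
@16: checksum [8B, align 8] → 24
@24: ack [4B, align 4] → 28
@28: port [2B, align 2] → 30
@30: version [1B, align 1] → 31
+1 tail pad (align 8)
size 32, align 8
data bytes 25, size 32 → padding 7

7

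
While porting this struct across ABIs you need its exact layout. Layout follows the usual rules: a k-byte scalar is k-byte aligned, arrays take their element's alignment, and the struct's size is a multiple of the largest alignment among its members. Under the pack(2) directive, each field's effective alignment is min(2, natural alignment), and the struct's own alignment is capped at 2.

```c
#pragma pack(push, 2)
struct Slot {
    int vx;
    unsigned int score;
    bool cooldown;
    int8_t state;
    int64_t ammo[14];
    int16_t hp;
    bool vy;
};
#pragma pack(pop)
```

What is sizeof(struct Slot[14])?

1764

0..4  vx  (4B, 2-aligned)
4..8  score  (4B, 2-aligned)
8..9  cooldown  (1B, 1-aligned)
9..10  state  (1B, 1-aligned)
10..122  ammo  (112B, 2-aligned)
122..124  hp  (2B, 2-aligned)
124..125  vy  (1B, 1-aligned)
125..126  -- tail padding (1B)
sizeof = 126, alignof = 2
array of 14: 14 × 126 = 1764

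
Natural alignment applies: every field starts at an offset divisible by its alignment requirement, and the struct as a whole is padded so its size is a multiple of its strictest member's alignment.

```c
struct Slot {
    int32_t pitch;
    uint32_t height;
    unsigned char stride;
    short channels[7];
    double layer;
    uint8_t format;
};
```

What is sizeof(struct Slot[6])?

240

@0: pitch [4B, align 4] → 4
@4: height [4B, align 4] → 8
@8: stride [1B, align 1] → 9
+1 pad (align 2)
@10: channels [14B, align 2] → 24
@24: layer [8B, align 8] → 32
@32: format [1B, align 1] → 33
+7 tail pad (align 8)
size 40, align 8
array of 6: 6 × 40 = 240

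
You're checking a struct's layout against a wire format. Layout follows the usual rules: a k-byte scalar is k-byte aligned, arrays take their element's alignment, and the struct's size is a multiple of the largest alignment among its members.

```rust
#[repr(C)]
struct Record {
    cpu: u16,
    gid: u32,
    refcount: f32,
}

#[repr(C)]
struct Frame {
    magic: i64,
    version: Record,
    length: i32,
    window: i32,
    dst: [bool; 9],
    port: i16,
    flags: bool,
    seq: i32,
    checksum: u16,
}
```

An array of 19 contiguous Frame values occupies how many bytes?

1064

Record: cpu at 0 (size 2, align 2) → ends 2; pad 2 to align 4 for gid; gid at 4 (size 4, align 4) → ends 8; refcount at 8 (size 4, align 4) → ends 12; total 12 bytes, alignment 4
magic at 0 (size 8, align 8) → ends 8
version at 8 (size 12, align 4) → ends 20
length at 20 (size 4, align 4) → ends 24
window at 24 (size 4, align 4) → ends 28
dst at 28 (size 9, align 1) → ends 37
pad 1 to align 2 for port
port at 38 (size 2, align 2) → ends 40
flags at 40 (size 1, align 1) → ends 41
pad 3 to align 4 for seq
seq at 44 (size 4, align 4) → ends 48
checksum at 48 (size 2, align 2) → ends 50
tail pad 6 to reach multiple of 8
total 56 bytes, alignment 8
array of 19: 19 × 56 = 1064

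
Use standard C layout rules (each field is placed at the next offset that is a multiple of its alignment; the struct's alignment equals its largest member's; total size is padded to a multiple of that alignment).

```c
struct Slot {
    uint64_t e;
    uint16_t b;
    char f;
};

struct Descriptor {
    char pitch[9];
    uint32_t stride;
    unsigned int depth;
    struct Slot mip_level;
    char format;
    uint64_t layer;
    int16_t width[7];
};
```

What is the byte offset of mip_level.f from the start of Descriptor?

34

Slot: @0: e [8B, align 8] → 8; @8: b [2B, align 2] → 10; @10: f [1B, align 1] → 11; +5 tail pad (align 8); size 16, align 8
@0: pitch [9B, align 1] → 9
+3 pad (align 4)
@12: stride [4B, align 4] → 16
@16: depth [4B, align 4] → 20
+4 pad (align 8)
@24: mip_level [16B, align 8] → 40
within Slot: f at 10
24 + 10 = 34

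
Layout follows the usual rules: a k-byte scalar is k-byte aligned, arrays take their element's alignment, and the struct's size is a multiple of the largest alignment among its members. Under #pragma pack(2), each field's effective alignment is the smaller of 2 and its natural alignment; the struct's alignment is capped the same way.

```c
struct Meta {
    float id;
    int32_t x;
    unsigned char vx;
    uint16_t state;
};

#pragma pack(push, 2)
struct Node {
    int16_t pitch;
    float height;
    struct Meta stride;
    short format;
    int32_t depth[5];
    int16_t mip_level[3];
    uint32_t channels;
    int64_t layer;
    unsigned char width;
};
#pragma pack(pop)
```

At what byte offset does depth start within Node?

Meta: @0: id [4B, align 4] → 4; @4: x [4B, align 4] → 8; @8: vx [1B, align 1] → 9; +1 pad (align 2); @10: state [2B, align 2] → 12; size 12, align 4
@0: pitch [2B, align 2] → 2
@2: height [4B, align 2] → 6
@6: stride [12B, align 2] → 18
@18: format [2B, align 2] → 20
@20: depth [20B, align 2] → 40

20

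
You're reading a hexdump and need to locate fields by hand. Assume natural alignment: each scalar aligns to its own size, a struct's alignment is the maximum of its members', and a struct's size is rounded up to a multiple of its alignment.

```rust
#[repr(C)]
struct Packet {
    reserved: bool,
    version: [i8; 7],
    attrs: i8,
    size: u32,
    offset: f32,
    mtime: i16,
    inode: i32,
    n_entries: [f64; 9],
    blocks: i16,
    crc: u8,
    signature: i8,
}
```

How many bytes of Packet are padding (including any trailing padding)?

13

0..1  reserved  (1B, 1-aligned)
1..8  version  (7B, 1-aligned)
8..9  attrs  (1B, 1-aligned)
9..12  -- padding (3B)
12..16  size  (4B, 4-aligned)
16..20  offset  (4B, 4-aligned)
20..22  mtime  (2B, 2-aligned)
22..24  -- padding (2B)
24..28  inode  (4B, 4-aligned)
28..32  -- padding (4B)
32..104  n_entries  (72B, 8-aligned)
104..106  blocks  (2B, 2-aligned)
106..107  crc  (1B, 1-aligned)
107..108  signature  (1B, 1-aligned)
108..112  -- tail padding (4B)
sizeof = 112, alignof = 8
data bytes 99, size 112 → padding 13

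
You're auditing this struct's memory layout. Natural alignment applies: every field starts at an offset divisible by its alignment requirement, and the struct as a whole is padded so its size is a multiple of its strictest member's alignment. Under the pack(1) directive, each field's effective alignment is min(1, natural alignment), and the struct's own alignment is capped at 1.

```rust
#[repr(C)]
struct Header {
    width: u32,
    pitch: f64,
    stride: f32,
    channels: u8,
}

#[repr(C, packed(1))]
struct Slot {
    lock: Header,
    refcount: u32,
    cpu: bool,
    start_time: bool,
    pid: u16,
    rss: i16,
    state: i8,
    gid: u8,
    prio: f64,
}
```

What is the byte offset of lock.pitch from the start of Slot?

8

Header: @0: width [4B, align 4] → 4; +4 pad (align 8); @8: pitch [8B, align 8] → 16; @16: stride [4B, align 4] → 20; @20: channels [1B, align 1] → 21; +3 tail pad (align 8); size 24, align 8
@0: lock [24B, align 1] → 24
within Header: pitch at 8
0 + 8 = 8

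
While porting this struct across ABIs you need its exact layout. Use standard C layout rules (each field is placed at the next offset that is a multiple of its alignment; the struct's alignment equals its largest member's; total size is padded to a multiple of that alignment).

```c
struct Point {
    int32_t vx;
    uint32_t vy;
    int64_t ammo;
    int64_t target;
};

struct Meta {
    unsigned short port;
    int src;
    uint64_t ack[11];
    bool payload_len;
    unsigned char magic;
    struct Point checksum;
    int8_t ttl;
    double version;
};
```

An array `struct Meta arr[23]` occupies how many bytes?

3312

Point: vx at 0 (size 4, align 4) → ends 4; vy at 4 (size 4, align 4) → ends 8; ammo at 8 (size 8, align 8) → ends 16; target at 16 (size 8, align 8) → ends 24; total 24 bytes, alignment 8
port at 0 (size 2, align 2) → ends 2
pad 2 to align 4 for src
src at 4 (size 4, align 4) → ends 8
ack at 8 (size 88, align 8) → ends 96
payload_len at 96 (size 1, align 1) → ends 97
magic at 97 (size 1, align 1) → ends 98
pad 6 to align 8 for checksum
checksum at 104 (size 24, align 8) → ends 128
ttl at 128 (size 1, align 1) → ends 129
pad 7 to align 8 for version
version at 136 (size 8, align 8) → ends 144
total 144 bytes, alignment 8
array of 23: 23 × 144 = 3312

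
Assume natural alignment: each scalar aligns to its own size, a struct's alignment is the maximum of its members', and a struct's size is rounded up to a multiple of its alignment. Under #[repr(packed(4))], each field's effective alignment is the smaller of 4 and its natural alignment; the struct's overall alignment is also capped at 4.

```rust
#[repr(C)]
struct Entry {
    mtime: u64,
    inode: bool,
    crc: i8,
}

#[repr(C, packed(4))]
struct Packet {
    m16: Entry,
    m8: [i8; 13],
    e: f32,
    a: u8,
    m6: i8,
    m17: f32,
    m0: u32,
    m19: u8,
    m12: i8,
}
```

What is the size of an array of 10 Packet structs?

Entry: 0..8  mtime  (8B, 8-aligned); 8..9  inode  (1B, 1-aligned); 9..10  crc  (1B, 1-aligned); 10..16  -- tail padding (6B); sizeof = 16, alignof = 8
0..16  m16  (16B, 4-aligned)
16..29  m8  (13B, 1-aligned)
29..32  -- padding (3B)
32..36  e  (4B, 4-aligned)
36..37  a  (1B, 1-aligned)
37..38  m6  (1B, 1-aligned)
38..40  -- padding (2B)
40..44  m17  (4B, 4-aligned)
44..48  m0  (4B, 4-aligned)
48..49  m19  (1B, 1-aligned)
49..50  m12  (1B, 1-aligned)
50..52  -- tail padding (2B)
sizeof = 52, alignof = 4
array of 10: 10 × 52 = 520

520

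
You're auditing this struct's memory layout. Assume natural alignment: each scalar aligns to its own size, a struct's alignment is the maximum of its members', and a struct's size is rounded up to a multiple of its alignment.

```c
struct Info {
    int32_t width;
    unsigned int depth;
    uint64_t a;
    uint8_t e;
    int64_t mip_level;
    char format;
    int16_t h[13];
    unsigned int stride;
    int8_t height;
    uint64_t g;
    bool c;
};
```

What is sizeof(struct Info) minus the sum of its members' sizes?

@0: width [4B, align 4] → 4
@4: depth [4B, align 4] → 8
@8: a [8B, align 8] → 16
@16: e [1B, align 1] → 17
+7 pad (align 8)
@24: mip_level [8B, align 8] → 32
@32: format [1B, align 1] → 33
+1 pad (align 2)
@34: h [26B, align 2] → 60
@60: stride [4B, align 4] → 64
@64: height [1B, align 1] → 65
+7 pad (align 8)
@72: g [8B, align 8] → 80
@80: c [1B, align 1] → 81
+7 tail pad (align 8)
size 88, align 8
data bytes 66, size 88 → padding 22

22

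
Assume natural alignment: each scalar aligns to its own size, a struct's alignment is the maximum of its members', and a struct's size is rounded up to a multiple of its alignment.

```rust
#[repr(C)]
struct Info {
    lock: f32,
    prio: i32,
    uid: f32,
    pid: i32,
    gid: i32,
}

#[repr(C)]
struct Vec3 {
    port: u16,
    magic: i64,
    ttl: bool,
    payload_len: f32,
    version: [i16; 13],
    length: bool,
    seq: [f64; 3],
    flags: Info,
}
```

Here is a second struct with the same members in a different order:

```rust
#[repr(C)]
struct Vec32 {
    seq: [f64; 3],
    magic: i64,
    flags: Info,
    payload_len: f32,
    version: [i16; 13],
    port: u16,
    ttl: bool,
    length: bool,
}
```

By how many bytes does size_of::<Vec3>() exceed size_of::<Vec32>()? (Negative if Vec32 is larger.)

16

Info: lock at 0 (size 4, align 4) → ends 4; prio at 4 (size 4, align 4) → ends 8; uid at 8 (size 4, align 4) → ends 12; pid at 12 (size 4, align 4) → ends 16; gid at 16 (size 4, align 4) → ends 20; total 20 bytes, alignment 4
port at 0 (size 2, align 2) → ends 2
pad 6 to align 8 for magic
magic at 8 (size 8, align 8) → ends 16
ttl at 16 (size 1, align 1) → ends 17
pad 3 to align 4 for payload_len
payload_len at 20 (size 4, align 4) → ends 24
version at 24 (size 26, align 2) → ends 50
length at 50 (size 1, align 1) → ends 51
pad 5 to align 8 for seq
seq at 56 (size 24, align 8) → ends 80
flags at 80 (size 20, align 4) → ends 100
tail pad 4 to reach multiple of 8
total 104 bytes, alignment 8
— Vec32 —
seq at 0 (size 24, align 8) → ends 24
magic at 24 (size 8, align 8) → ends 32
flags at 32 (size 20, align 4) → ends 52
payload_len at 52 (size 4, align 4) → ends 56
version at 56 (size 26, align 2) → ends 82
port at 82 (size 2, align 2) → ends 84
ttl at 84 (size 1, align 1) → ends 85
length at 85 (size 1, align 1) → ends 86
tail pad 2 to reach multiple of 8
total 88 bytes, alignment 8
104 − 88 = 16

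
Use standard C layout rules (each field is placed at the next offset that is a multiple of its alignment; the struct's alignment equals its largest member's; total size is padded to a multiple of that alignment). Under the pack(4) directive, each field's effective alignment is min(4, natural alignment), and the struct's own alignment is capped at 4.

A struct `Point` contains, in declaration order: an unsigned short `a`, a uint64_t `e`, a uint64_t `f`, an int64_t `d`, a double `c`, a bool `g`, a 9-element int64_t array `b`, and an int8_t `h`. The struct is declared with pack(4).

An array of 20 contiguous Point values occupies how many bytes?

@0: a [2B, align 2] → 2
+2 pad (align 4)
@4: e [8B, align 4] → 12
@12: f [8B, align 4] → 20
@20: d [8B, align 4] → 28
@28: c [8B, align 4] → 36
@36: g [1B, align 1] → 37
+3 pad (align 4)
@40: b [72B, align 4] → 112
@112: h [1B, align 1] → 113
+3 tail pad (align 4)
size 116, align 4
array of 20: 20 × 116 = 2320

2320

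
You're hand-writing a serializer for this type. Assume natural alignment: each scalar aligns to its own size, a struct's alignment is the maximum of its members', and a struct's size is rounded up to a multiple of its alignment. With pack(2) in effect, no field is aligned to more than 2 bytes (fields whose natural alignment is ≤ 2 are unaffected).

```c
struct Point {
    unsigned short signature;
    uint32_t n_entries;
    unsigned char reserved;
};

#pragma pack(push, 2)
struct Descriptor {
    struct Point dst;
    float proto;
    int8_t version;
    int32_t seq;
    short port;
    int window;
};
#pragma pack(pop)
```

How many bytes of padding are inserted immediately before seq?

Point: @0: signature [2B, align 2] → 2; +2 pad (align 4); @4: n_entries [4B, align 4] → 8; @8: reserved [1B, align 1] → 9; +3 tail pad (align 4); size 12, align 4
@0: dst [12B, align 2] → 12
@12: proto [4B, align 2] → 16
@16: version [1B, align 1] → 17
+1 pad (align 2)
@18: seq [4B, align 2] → 22

1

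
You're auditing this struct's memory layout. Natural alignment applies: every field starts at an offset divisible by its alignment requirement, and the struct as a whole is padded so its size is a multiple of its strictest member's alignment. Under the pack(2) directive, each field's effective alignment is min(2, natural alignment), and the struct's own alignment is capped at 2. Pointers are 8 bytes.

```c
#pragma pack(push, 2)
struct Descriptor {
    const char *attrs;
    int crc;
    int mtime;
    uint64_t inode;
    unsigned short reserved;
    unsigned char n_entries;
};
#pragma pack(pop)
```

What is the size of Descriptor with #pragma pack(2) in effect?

attrs at 0 (size 8, align 2) → ends 8
crc at 8 (size 4, align 2) → ends 12
mtime at 12 (size 4, align 2) → ends 16
inode at 16 (size 8, align 2) → ends 24
reserved at 24 (size 2, align 2) → ends 26
n_entries at 26 (size 1, align 1) → ends 27
tail pad 1 to reach multiple of 2
total 28 bytes, alignment 2

28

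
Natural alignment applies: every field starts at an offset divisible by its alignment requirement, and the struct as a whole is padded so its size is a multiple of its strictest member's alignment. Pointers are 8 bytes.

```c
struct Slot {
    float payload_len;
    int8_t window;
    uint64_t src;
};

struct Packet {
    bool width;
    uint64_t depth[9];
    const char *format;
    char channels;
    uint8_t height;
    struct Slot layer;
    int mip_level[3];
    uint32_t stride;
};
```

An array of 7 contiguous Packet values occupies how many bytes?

Slot: payload_len at 0 (size 4, align 4) → ends 4; window at 4 (size 1, align 1) → ends 5; pad 3 to align 8 for src; src at 8 (size 8, align 8) → ends 16; total 16 bytes, alignment 8
width at 0 (size 1, align 1) → ends 1
pad 7 to align 8 for depth
depth at 8 (size 72, align 8) → ends 80
format at 80 (size 8, align 8) → ends 88
channels at 88 (size 1, align 1) → ends 89
height at 89 (size 1, align 1) → ends 90
pad 6 to align 8 for layer
layer at 96 (size 16, align 8) → ends 112
mip_level at 112 (size 12, align 4) → ends 124
stride at 124 (size 4, align 4) → ends 128
total 128 bytes, alignment 8
array of 7: 7 × 128 = 896

896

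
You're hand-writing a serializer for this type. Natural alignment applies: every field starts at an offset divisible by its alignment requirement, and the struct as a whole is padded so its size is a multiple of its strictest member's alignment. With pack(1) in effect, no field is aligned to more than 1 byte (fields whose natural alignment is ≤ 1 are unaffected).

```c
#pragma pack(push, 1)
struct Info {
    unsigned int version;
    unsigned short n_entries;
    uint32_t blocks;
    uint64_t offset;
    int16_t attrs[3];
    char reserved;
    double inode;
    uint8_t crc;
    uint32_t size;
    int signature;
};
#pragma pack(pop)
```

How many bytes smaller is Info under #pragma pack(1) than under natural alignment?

natural layout:
  @0: version [4B, align 4] → 4
  @4: n_entries [2B, align 2] → 6
  +2 pad (align 4)
  @8: blocks [4B, align 4] → 12
  +4 pad (align 8)
  @16: offset [8B, align 8] → 24
  @24: attrs [6B, align 2] → 30
  @30: reserved [1B, align 1] → 31
  +1 pad (align 8)
  @32: inode [8B, align 8] → 40
  @40: crc [1B, align 1] → 41
  +3 pad (align 4)
  @44: size [4B, align 4] → 48
  @48: signature [4B, align 4] → 52
  +4 tail pad (align 8)
  size 56, align 8
packed(1) layout:
  @0: version [4B, align 1] → 4
  @4: n_entries [2B, align 1] → 6
  @6: blocks [4B, align 1] → 10
  @10: offset [8B, align 1] → 18
  @18: attrs [6B, align 1] → 24
  @24: reserved [1B, align 1] → 25
  @25: inode [8B, align 1] → 33
  @33: crc [1B, align 1] → 34
  @34: size [4B, align 1] → 38
  @38: signature [4B, align 1] → 42
  size 42, align 1
56 − 42 = 14

14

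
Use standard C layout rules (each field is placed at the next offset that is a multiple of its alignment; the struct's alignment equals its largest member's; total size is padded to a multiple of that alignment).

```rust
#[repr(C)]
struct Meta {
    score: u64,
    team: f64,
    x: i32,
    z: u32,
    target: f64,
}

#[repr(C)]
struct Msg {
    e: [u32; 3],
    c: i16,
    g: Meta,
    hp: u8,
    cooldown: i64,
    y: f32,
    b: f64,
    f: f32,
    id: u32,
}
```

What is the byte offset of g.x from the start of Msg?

32

Meta: score at 0 (size 8, align 8) → ends 8; team at 8 (size 8, align 8) → ends 16; x at 16 (size 4, align 4) → ends 20; z at 20 (size 4, align 4) → ends 24; target at 24 (size 8, align 8) → ends 32; total 32 bytes, alignment 8
e at 0 (size 12, align 4) → ends 12
c at 12 (size 2, align 2) → ends 14
pad 2 to align 8 for g
g at 16 (size 32, align 8) → ends 48
within Meta: x at 16
16 + 16 = 32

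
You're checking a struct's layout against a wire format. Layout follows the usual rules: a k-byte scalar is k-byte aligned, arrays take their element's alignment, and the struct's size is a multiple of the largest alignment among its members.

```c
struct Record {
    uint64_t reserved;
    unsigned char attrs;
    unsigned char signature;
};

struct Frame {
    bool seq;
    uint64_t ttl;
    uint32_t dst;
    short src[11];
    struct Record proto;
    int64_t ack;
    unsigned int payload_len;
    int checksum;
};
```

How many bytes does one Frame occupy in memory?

80 bytes

Record: reserved at 0 (size 8, align 8) → ends 8; attrs at 8 (size 1, align 1) → ends 9; signature at 9 (size 1, align 1) → ends 10; tail pad 6 to reach multiple of 8; total 16 bytes, alignment 8
seq at 0 (size 1, align 1) → ends 1
pad 7 to align 8 for ttl
ttl at 8 (size 8, align 8) → ends 16
dst at 16 (size 4, align 4) → ends 20
src at 20 (size 22, align 2) → ends 42
pad 6 to align 8 for proto
proto at 48 (size 16, align 8) → ends 64
ack at 64 (size 8, align 8) → ends 72
payload_len at 72 (size 4, align 4) → ends 76
checksum at 76 (size 4, align 4) → ends 80
total 80 bytes, alignment 8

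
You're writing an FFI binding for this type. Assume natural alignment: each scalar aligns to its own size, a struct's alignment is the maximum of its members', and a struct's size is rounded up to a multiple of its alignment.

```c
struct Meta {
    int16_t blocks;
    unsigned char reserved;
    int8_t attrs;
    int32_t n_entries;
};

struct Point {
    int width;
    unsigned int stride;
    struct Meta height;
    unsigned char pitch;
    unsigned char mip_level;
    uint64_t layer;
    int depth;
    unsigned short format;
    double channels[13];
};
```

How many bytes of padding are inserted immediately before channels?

2

Meta: @0: blocks [2B, align 2] → 2; @2: reserved [1B, align 1] → 3; @3: attrs [1B, align 1] → 4; @4: n_entries [4B, align 4] → 8; size 8, align 4
@0: width [4B, align 4] → 4
@4: stride [4B, align 4] → 8
@8: height [8B, align 4] → 16
@16: pitch [1B, align 1] → 17
@17: mip_level [1B, align 1] → 18
+6 pad (align 8)
@24: layer [8B, align 8] → 32
@32: depth [4B, align 4] → 36
@36: format [2B, align 2] → 38
+2 pad (align 8)
@40: channels [104B, align 8] → 144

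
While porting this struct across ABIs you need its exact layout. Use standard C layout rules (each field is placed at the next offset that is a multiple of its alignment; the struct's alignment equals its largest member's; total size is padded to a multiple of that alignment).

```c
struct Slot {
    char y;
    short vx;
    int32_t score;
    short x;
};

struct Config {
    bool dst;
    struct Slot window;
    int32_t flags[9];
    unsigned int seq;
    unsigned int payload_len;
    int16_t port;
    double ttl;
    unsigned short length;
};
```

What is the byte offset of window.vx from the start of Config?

Slot: y at 0 (size 1, align 1) → ends 1; pad 1 to align 2 for vx; vx at 2 (size 2, align 2) → ends 4; score at 4 (size 4, align 4) → ends 8; x at 8 (size 2, align 2) → ends 10; tail pad 2 to reach multiple of 4; total 12 bytes, alignment 4
dst at 0 (size 1, align 1) → ends 1
pad 3 to align 4 for window
window at 4 (size 12, align 4) → ends 16
within Slot: vx at 2
4 + 2 = 6

6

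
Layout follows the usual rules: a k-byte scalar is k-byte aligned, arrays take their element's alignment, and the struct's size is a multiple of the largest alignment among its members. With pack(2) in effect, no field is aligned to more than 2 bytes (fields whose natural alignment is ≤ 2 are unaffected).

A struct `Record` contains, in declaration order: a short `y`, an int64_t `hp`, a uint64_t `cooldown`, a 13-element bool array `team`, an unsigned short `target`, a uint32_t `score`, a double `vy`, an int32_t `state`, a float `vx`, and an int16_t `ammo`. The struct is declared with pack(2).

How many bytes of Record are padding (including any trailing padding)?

0..2  y  (2B, 2-aligned)
2..10  hp  (8B, 2-aligned)
10..18  cooldown  (8B, 2-aligned)
18..31  team  (13B, 1-aligned)
31..32  -- padding (1B)
32..34  target  (2B, 2-aligned)
34..38  score  (4B, 2-aligned)
38..46  vy  (8B, 2-aligned)
46..50  state  (4B, 2-aligned)
50..54  vx  (4B, 2-aligned)
54..56  ammo  (2B, 2-aligned)
sizeof = 56, alignof = 2
data bytes 55, size 56 → padding 1

1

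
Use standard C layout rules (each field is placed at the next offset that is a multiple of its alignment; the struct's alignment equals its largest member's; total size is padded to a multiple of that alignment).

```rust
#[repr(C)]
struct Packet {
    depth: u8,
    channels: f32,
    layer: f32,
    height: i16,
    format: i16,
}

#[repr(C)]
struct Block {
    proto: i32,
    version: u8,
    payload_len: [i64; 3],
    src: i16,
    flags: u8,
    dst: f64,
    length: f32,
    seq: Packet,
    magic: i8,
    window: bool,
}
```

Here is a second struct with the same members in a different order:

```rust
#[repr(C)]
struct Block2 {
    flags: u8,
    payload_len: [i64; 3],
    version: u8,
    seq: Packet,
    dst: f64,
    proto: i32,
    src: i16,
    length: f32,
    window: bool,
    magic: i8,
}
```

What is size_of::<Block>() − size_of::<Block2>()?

Packet: depth at 0 (size 1, align 1) → ends 1; pad 3 to align 4 for channels; channels at 4 (size 4, align 4) → ends 8; layer at 8 (size 4, align 4) → ends 12; height at 12 (size 2, align 2) → ends 14; format at 14 (size 2, align 2) → ends 16; total 16 bytes, alignment 4
proto at 0 (size 4, align 4) → ends 4
version at 4 (size 1, align 1) → ends 5
pad 3 to align 8 for payload_len
payload_len at 8 (size 24, align 8) → ends 32
src at 32 (size 2, align 2) → ends 34
flags at 34 (size 1, align 1) → ends 35
pad 5 to align 8 for dst
dst at 40 (size 8, align 8) → ends 48
length at 48 (size 4, align 4) → ends 52
seq at 52 (size 16, align 4) → ends 68
magic at 68 (size 1, align 1) → ends 69
window at 69 (size 1, align 1) → ends 70
tail pad 2 to reach multiple of 8
total 72 bytes, alignment 8
— Block2 —
flags at 0 (size 1, align 1) → ends 1
pad 7 to align 8 for payload_len
payload_len at 8 (size 24, align 8) → ends 32
version at 32 (size 1, align 1) → ends 33
pad 3 to align 4 for seq
seq at 36 (size 16, align 4) → ends 52
pad 4 to align 8 for dst
dst at 56 (size 8, align 8) → ends 64
proto at 64 (size 4, align 4) → ends 68
src at 68 (size 2, align 2) → ends 70
pad 2 to align 4 for length
length at 72 (size 4, align 4) → ends 76
window at 76 (size 1, align 1) → ends 77
magic at 77 (size 1, align 1) → ends 78
tail pad 2 to reach multiple of 8
total 80 bytes, alignment 8
72 − 80 = -8

-8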